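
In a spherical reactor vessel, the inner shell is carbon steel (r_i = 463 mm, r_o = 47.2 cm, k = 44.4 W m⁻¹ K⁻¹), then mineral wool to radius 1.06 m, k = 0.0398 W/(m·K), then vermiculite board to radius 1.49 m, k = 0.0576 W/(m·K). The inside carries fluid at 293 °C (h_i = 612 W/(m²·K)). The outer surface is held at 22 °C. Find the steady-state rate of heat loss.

Q = 99.4 W

Treat each layer as a resistance in series:
  R_conv,in = 1/(4πr²h) = 1/(4π·0.463²·612) = 6.066×10^-4 K/W
  R_carbon steel = (1/0.463 − 1/0.472)/(4πk) = 0.04118/(4π·44.4) = 7.381×10^-5 K/W
  R_mineral wool = (1/0.472 − 1/1.06)/(4πk) = 1.175/(4π·0.0398) = 2.350 K/W
  R_vermiculite board = (1/1.06 − 1/1.49)/(4πk) = 0.2723/(4π·0.0576) = 0.3761 K/W
ΣR = 6.066×10^-4 + 7.381×10^-5 + 2.350 + 0.3761 = 2.727 K/W
Q = ΔT/ΣR = (293 °C − 22 °C)/2.727 = 99.4 W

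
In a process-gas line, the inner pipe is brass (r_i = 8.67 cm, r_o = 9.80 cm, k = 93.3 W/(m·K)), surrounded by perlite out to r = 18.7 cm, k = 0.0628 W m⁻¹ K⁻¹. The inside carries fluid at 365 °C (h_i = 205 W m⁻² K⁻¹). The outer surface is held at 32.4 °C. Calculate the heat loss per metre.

Treat each layer as a resistance in series:
  R'_conv,in = 1/(2πr h) = 1/(2π·0.0867·205) = 0.008955 m·K/W
  R'_brass = ln(0.0980/0.0867)/(2πk) = 0.1225/(2π·93.3) = 2.090×10^-4 m·K/W
  R'_perlite = ln(0.187/0.0980)/(2πk) = 0.6461/(2π·0.0628) = 1.638 m·K/W
ΣR = 0.008955 + 2.090×10^-4 + 1.638 = 1.647 m·K/W
Q' = ΔT/ΣR = (365 °C − 32.4 °C)/1.647 = 202 W/m

Q' = 202 W/m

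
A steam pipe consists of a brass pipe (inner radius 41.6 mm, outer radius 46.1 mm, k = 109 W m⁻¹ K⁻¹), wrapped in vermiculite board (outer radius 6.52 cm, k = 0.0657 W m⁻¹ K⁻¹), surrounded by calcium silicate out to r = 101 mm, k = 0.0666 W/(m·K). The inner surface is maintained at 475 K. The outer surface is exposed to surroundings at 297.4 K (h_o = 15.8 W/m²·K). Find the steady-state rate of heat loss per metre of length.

Q' = 89.4 W/m

Treat each layer as a resistance in series:
  R'_brass = ln(0.0461/0.0416)/(2πk) = 0.1027/(2π·109) = 1.500×10^-4 m·K/W
  R'_vermiculite board = ln(0.0652/0.0461)/(2πk) = 0.3466/(2π·0.0657) = 0.8397 m·K/W
  R'_calcium silicate = ln(0.101/0.0652)/(2πk) = 0.4377/(2π·0.0666) = 1.046 m·K/W
  R'_conv,out = 1/(2πr h) = 1/(2π·0.101·15.8) = 0.09973 m·K/W
ΣR = 1.500×10^-4 + 0.8397 + 1.046 + 0.09973 = 1.986 m·K/W
Q' = ΔT/ΣR = (475 K − 297.4 K)/1.986 = 89.4 W/m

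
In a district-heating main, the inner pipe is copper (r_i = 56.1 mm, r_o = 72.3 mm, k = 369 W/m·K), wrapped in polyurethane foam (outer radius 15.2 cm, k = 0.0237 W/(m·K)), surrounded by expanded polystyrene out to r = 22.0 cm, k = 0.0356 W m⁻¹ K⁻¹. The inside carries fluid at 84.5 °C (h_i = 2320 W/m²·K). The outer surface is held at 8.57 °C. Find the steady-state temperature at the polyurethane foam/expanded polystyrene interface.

T = 27.5 °C

Resistance network (inner→outer):
  R'_conv,in = 1/(2πr h) = 1/(2π·0.0561·2320) = 0.001223 m·K/W
  R'_copper = ln(0.0723/0.0561)/(2πk) = 0.2537/(2π·369) = 1.094×10^-4 m·K/W
  R'_polyurethane foam = ln(0.152/0.0723)/(2πk) = 0.7431/(2π·0.0237) = 4.990 m·K/W
  R'_expanded polystyrene = ln(0.220/0.152)/(2πk) = 0.3697/(2π·0.0356) = 1.653 m·K/W
ΣR = 0.001223 + 1.094×10^-4 + 4.990 + 1.653 = 6.644 m·K/W
Q' = ΔT/ΣR = (84.5 °C − 8.57 °C)/6.644 = 11.43 W/m
From the inner boundary to the polyurethane foam/expanded polystyrene interface, ΣR_partial = 4.991 m·K/W.
T_interface = T_in − Q'·ΣR_partial = 84.5 °C − (11.43)(4.991) = 27.5 °C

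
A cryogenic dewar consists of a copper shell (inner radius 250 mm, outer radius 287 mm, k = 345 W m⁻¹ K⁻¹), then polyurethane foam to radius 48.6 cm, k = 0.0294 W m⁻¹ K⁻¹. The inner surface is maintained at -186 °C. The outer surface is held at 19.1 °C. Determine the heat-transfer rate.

Treat each layer as a resistance in series:
  R_copper = (1/0.250 − 1/0.287)/(4πk) = 0.5157/(4π·345) = 1.189×10^-4 K/W
  R_polyurethane foam = (1/0.287 − 1/0.486)/(4πk) = 1.427/(4π·0.0294) = 3.862 K/W
ΣR = 1.189×10^-4 + 3.862 = 3.862 K/W
Q = ΔT/ΣR = (-186 °C − 19.1 °C)/3.862 = -53.1 W
(Negative Q ⇒ heat flows inward; heat gain = 53.1 W.)

Q = 53.1 W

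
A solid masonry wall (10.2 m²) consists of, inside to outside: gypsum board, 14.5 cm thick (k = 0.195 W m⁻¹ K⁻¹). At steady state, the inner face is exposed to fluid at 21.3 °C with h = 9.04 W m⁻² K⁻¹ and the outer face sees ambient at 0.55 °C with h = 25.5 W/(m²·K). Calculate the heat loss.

Treat each layer as a resistance in series:
  R_conv,in = 1/(hA) = 1/(9.04·10.2) = 0.01085 K/W
  R_gypsum board = L/(kA) = 0.145/(0.195·10.2) = 0.07290 K/W
  R_conv,out = 1/(hA) = 1/(25.5·10.2) = 0.003845 K/W
ΣR = 0.01085 + 0.07290 + 0.003845 = 0.08760 K/W
Q = ΔT/ΣR = (21.3 °C − 0.55 °C)/0.08760 = 237 W

Q = 237 W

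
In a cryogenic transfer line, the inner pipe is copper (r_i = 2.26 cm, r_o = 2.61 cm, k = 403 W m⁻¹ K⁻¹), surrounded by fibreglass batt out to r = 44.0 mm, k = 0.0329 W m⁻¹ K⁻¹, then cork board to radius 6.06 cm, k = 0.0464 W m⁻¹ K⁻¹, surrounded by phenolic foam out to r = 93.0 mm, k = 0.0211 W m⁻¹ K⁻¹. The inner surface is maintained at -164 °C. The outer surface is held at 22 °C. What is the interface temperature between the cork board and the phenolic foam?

T = -65.7 °C

Resistance network (inner→outer):
  R'_copper = ln(0.0261/0.0226)/(2πk) = 0.1440/(2π·403) = 5.686×10^-5 m·K/W
  R'_fibreglass batt = ln(0.0440/0.0261)/(2πk) = 0.5223/(2π·0.0329) = 2.526 m·K/W
  R'_cork board = ln(0.0606/0.0440)/(2πk) = 0.3201/(2π·0.0464) = 1.098 m·K/W
  R'_phenolic foam = ln(0.0930/0.0606)/(2πk) = 0.4283/(2π·0.0211) = 3.231 m·K/W
ΣR = 5.686×10^-5 + 2.526 + 1.098 + 3.231 = 6.855 m·K/W
Q' = ΔT/ΣR = (-164 °C − 22 °C)/6.855 = -27.13 W/m
From the inner boundary to the cork board/phenolic foam interface, ΣR_partial = 3.624 m·K/W.
T_interface = T_in − Q'·ΣR_partial = -164 °C − (-27.13)(3.624) = -65.7 °C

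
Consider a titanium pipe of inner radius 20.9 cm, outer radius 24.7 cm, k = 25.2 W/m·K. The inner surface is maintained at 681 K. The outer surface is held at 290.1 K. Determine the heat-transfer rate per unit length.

Q' = 2πk·ΔT/ln(r₂/r₁) = 2π × 25.2 × 390.9 / ln(0.247/0.209) = 3.71×10^5 W/m

Q' = 371 kW/m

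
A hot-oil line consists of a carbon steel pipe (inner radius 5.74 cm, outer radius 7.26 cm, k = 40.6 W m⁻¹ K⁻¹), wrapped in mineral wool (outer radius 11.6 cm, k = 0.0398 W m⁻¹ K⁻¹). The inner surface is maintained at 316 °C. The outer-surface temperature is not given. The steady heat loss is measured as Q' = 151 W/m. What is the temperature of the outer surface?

Series resistances:
  R'_carbon steel = ln(0.0726/0.0574)/(2πk) = 0.2349/(2π·40.6) = 9.209×10^-4 m·K/W
  R'_mineral wool = ln(0.116/0.0726)/(2πk) = 0.4686/(2π·0.0398) = 1.874 m·K/W
ΣR = 1.875 m·K/W
ΔT = Q'·ΣR = 151 × 1.875 = 283.1 K
Heat flows outward, so T_out = T_in − ΔT = 316 − 283.1 = 32.9 °C

T_out = 32.9 °C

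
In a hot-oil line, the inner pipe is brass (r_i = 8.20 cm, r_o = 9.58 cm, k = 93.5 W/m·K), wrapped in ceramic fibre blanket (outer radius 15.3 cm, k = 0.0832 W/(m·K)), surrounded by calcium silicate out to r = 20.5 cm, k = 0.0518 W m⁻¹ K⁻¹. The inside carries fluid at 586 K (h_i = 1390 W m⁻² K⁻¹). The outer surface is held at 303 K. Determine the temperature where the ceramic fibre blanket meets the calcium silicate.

Resistance network (inner→outer):
  R'_conv,in = 1/(2πr h) = 1/(2π·0.0820·1390) = 0.001396 m·K/W
  R'_brass = ln(0.0958/0.0820)/(2πk) = 0.1555/(2π·93.5) = 2.648×10^-4 m·K/W
  R'_ceramic fibre blanket = ln(0.153/0.0958)/(2πk) = 0.4682/(2π·0.0832) = 0.8956 m·K/W
  R'_calcium silicate = ln(0.205/0.153)/(2πk) = 0.2926/(2π·0.0518) = 0.8989 m·K/W
ΣR = 0.001396 + 2.648×10^-4 + 0.8956 + 0.8989 = 1.796 m·K/W
Q' = ΔT/ΣR = (586 K − 303 K)/1.796 = 157.6 W/m
From the inner boundary to the ceramic fibre blanket/calcium silicate interface, ΣR_partial = 0.8973 m·K/W.
T_interface = T_in − Q'·ΣR_partial = 586 K − (157.6)(0.8973) = 445 K

T = 445 K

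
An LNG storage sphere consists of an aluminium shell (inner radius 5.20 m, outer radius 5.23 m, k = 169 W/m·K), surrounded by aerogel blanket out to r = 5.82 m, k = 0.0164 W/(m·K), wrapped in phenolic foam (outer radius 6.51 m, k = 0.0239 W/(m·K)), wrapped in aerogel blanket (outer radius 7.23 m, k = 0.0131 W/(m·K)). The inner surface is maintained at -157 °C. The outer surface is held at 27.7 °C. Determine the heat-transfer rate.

Q = 746 W

Treat each layer as a resistance in series:
  R_aluminium = (1/5.20 − 1/5.23)/(4πk) = 0.001103/(4π·169) = 5.194×10^-7 K/W
  R_aerogel blanket = (1/5.23 − 1/5.82)/(4πk) = 0.01938/(4π·0.0164) = 0.09405 K/W
  R_phenolic foam = (1/5.82 − 1/6.51)/(4πk) = 0.01821/(4π·0.0239) = 0.06064 K/W
  R_aerogel blanket = (1/6.51 − 1/7.23)/(4πk) = 0.01530/(4π·0.0131) = 0.09292 K/W
ΣR = 5.194×10^-7 + 0.09405 + 0.06064 + 0.09292 = 0.2476 K/W
Q = ΔT/ΣR = (-157 °C − 27.7 °C)/0.2476 = -746 W
(Negative Q ⇒ heat flows inward; heat gain = 746 W.)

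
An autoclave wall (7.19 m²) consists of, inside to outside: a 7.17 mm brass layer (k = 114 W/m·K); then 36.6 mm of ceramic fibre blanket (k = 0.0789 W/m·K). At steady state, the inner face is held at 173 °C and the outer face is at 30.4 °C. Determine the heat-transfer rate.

Resistance network (inner→outer):
  R_brass = L/(kA) = 0.00717/(114·7.19) = 8.748×10^-6 K/W
  R_ceramic fibre blanket = L/(kA) = 0.0366/(0.0789·7.19) = 0.06452 K/W
ΣR = 8.748×10^-6 + 0.06452 = 0.06453 K/W
Q = ΔT/ΣR = (173 °C − 30.4 °C)/0.06453 = 2210 W

Q = 2210 W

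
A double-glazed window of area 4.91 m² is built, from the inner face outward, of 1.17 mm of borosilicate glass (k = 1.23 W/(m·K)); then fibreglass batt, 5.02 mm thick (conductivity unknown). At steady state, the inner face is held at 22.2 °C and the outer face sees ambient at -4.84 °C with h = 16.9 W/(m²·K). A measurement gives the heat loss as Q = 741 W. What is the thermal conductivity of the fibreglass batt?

ΣR = ΔT/Q = |22.2 − -4.84|/741 = 0.03649 K/W
Known resistances:
  R_borosilicate glass = L/(kA) = 0.00117/(1.23·4.91) = 1.937×10^-4 K/W
  R_conv,out = 1/(hA) = 1/(16.9·4.91) = 0.01205 K/W
R_fibreglass batt = ΣR − ΣR_known = 0.03649 − 0.01224 = 0.02425 K/W
L/(kA) = 0.02425 ⇒ k = 0.00502/(0.02425·4.91) = 0.0422 W/m·K

k = 0.0422 W/m·K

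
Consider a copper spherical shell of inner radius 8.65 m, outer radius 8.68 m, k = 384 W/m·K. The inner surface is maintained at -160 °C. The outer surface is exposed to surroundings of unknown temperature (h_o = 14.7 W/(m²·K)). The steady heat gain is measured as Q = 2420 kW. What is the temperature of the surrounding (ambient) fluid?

Sum the resistances:
  R_copper = (1/8.65 − 1/8.68)/(4πk) = 3.996×10^-4/(4π·384) = 8.280×10^-8 K/W
  R_conv,out = 1/(4πr²h) = 1/(4π·8.68²·14.7) = 7.185×10^-5 K/W
ΣR = 7.193×10^-5 K/W
ΔT = Q·ΣR = 2.42×10^6 × 7.193×10^-5 = 174.1 K
Heat flows inward, so T_out = T_in + ΔT = -160 + 174.1 = 14.1 °C

T_out = 14.1 °C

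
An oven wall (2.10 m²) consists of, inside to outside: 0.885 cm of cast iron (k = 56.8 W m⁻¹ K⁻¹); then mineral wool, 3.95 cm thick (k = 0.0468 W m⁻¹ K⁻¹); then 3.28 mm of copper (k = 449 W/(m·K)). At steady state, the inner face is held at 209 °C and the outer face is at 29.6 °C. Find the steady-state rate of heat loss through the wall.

Q = 446 W

Series thermal resistances, inner to outer:
  R_cast iron = L/(kA) = 0.00885/(56.8·2.10) = 7.420×10^-5 K/W
  R_mineral wool = L/(kA) = 0.0395/(0.0468·2.10) = 0.4019 K/W
  R_copper = L/(kA) = 0.00328/(449·2.10) = 3.479×10^-6 K/W
ΣR = 7.420×10^-5 + 0.4019 + 3.479×10^-6 = 0.4020 K/W
Q = ΔT/ΣR = (209 °C − 29.6 °C)/0.4020 = 446 W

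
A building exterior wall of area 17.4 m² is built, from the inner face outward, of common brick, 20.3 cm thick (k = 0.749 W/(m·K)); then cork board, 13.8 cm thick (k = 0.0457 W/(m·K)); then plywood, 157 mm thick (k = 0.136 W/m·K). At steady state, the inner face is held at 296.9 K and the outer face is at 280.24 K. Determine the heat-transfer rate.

Q = 65.2 W

Treat each layer as a resistance in series:
  R_common brick = L/(kA) = 0.203/(0.749·17.4) = 0.01558 K/W
  R_cork board = L/(kA) = 0.138/(0.0457·17.4) = 0.1735 K/W
  R_plywood = L/(kA) = 0.157/(0.136·17.4) = 0.06635 K/W
ΣR = 0.01558 + 0.1735 + 0.06635 = 0.2554 K/W
Q = ΔT/ΣR = (296.9 K − 280.24 K)/0.2554 = 65.2 W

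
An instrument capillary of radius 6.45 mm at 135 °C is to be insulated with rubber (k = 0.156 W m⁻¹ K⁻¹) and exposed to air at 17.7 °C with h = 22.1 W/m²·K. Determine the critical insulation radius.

For a cylinder, r_cr = k_ins/h = 0.156/22.1 = 0.00706 m = 0.706 cm

r_cr = 0.706 cm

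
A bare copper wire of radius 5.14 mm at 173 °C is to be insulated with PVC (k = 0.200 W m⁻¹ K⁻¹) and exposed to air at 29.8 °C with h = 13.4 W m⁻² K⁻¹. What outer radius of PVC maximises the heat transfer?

For a cylinder, r_cr = k_ins/h = 0.200/13.4 = 0.0149 m = 1.49 cm

r_cr = 1.49 cm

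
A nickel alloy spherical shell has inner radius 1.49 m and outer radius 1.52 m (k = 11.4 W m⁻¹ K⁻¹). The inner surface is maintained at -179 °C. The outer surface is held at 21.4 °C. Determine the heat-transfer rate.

Q = 4πk·ΔT/(1/r₁ − 1/r₂) = 4π × 11.4 × 200.4 / (1/1.49 − 1/1.52) = 2.17×10^6 W

Q = 2170 kW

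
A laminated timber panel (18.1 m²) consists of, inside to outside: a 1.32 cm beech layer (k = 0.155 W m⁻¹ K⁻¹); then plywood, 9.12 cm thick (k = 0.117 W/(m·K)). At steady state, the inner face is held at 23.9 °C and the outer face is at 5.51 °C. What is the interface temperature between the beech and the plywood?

Series thermal resistances, inner to outer:
  R_beech = L/(kA) = 0.0132/(0.155·18.1) = 0.004705 K/W
  R_plywood = L/(kA) = 0.0912/(0.117·18.1) = 0.04307 K/W
ΣR = 0.004705 + 0.04307 = 0.04777 K/W
Q = ΔT/ΣR = (23.9 °C − 5.51 °C)/0.04777 = 385.0 W
From the inner boundary to the beech/plywood interface, ΣR_partial = 0.004705 K/W.
T_interface = T_in − Q·ΣR_partial = 23.9 °C − (385.0)(0.004705) = 22.1 °C

T = 22.1 °C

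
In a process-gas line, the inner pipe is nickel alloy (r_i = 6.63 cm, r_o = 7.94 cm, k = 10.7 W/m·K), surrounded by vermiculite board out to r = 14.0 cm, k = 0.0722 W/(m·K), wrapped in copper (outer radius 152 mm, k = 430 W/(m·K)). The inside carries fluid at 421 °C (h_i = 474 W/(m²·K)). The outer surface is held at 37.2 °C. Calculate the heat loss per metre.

Q' = 305 W/m

Series thermal resistances, inner to outer:
  R'_conv,in = 1/(2πr h) = 1/(2π·0.0663·474) = 0.005064 m·K/W
  R'_nickel alloy = ln(0.0794/0.0663)/(2πk) = 0.1803/(2π·10.7) = 0.002682 m·K/W
  R'_vermiculite board = ln(0.140/0.0794)/(2πk) = 0.5671/(2π·0.0722) = 1.250 m·K/W
  R'_copper = ln(0.152/0.140)/(2πk) = 0.08224/(2π·430) = 3.044×10^-5 m·K/W
ΣR = 0.005064 + 0.002682 + 1.250 + 3.044×10^-5 = 1.258 m·K/W
Q' = ΔT/ΣR = (421 °C − 37.2 °C)/1.258 = 305 W/m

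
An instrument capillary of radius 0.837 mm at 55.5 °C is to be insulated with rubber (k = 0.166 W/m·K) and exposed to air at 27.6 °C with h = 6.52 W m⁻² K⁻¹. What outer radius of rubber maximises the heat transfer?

For a cylinder, r_cr = k_ins/h = 0.166/6.52 = 0.0255 m = 2.55 cm

r_cr = 2.55 cm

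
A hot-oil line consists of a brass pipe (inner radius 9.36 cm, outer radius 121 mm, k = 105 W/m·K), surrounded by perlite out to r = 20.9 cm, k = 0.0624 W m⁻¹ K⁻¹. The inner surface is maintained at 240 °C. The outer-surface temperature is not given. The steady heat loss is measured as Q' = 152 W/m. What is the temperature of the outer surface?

T_out = 28.1 °C

Series resistances:
  R'_brass = ln(0.121/0.0936)/(2πk) = 0.2568/(2π·105) = 3.892×10^-4 m·K/W
  R'_perlite = ln(0.209/0.121)/(2πk) = 0.5465/(2π·0.0624) = 1.394 m·K/W
ΣR = 1.394 m·K/W
ΔT = Q'·ΣR = 152 × 1.394 = 211.9 K
Heat flows outward, so T_out = T_in − ΔT = 240 − 211.9 = 28.1 °C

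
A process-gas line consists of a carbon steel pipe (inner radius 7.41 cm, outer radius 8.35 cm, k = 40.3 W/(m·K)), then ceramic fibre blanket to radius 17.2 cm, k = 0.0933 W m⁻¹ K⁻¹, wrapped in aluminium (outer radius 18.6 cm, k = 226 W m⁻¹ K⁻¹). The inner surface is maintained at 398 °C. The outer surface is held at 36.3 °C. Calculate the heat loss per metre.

Series thermal resistances, inner to outer:
  R'_carbon steel = ln(0.0835/0.0741)/(2πk) = 0.1194/(2π·40.3) = 4.717×10^-4 m·K/W
  R'_ceramic fibre blanket = ln(0.172/0.0835)/(2πk) = 0.7226/(2π·0.0933) = 1.233 m·K/W
  R'_aluminium = ln(0.186/0.172)/(2πk) = 0.07825/(2π·226) = 5.511×10^-5 m·K/W
ΣR = 4.717×10^-4 + 1.233 + 5.511×10^-5 = 1.234 m·K/W
Q' = ΔT/ΣR = (398 °C − 36.3 °C)/1.234 = 293 W/m

Q' = 293 W/m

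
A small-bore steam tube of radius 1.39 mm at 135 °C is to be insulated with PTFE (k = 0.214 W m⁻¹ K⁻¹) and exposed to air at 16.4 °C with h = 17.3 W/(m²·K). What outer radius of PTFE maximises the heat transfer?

For a cylinder, r_cr = k_ins/h = 0.214/17.3 = 0.0124 m = 1.24 cm

r_cr = 1.24 cm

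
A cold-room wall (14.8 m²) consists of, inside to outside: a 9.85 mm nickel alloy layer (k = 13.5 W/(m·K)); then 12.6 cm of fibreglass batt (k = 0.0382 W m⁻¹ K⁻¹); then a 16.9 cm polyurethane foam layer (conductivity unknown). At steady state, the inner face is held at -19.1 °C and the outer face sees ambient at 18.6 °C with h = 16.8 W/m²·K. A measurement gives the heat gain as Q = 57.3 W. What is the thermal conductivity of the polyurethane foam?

ΣR = ΔT/Q = |-19.1 − 18.6|/57.3 = 0.6579 K/W
Known resistances:
  R_nickel alloy = L/(kA) = 0.00985/(13.5·14.8) = 4.930×10^-5 K/W
  R_fibreglass batt = L/(kA) = 0.126/(0.0382·14.8) = 0.2229 K/W
  R_conv,out = 1/(hA) = 1/(16.8·14.8) = 0.004022 K/W
R_polyurethane foam = ΣR − ΣR_known = 0.6579 − 0.2270 = 0.4309 K/W
L/(kA) = 0.4309 ⇒ k = 0.169/(0.4309·14.8) = 0.0265 W/m·K

k = 0.0265 W/m·K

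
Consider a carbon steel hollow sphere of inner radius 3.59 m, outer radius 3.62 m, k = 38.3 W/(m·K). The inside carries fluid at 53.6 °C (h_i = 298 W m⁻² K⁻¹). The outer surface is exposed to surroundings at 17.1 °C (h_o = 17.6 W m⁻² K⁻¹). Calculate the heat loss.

Q = 98.5 kW

Treat each layer as a resistance in series:
  R_conv,in = 1/(4πr²h) = 1/(4π·3.59²·298) = 2.072×10^-5 K/W
  R_carbon steel = (1/3.59 − 1/3.62)/(4πk) = 0.002308/(4π·38.3) = 4.796×10^-6 K/W
  R_conv,out = 1/(4πr²h) = 1/(4π·3.62²·17.6) = 3.450×10^-4 K/W
ΣR = 2.072×10^-5 + 4.796×10^-6 + 3.450×10^-4 = 3.705×10^-4 K/W
Q = ΔT/ΣR = (53.6 °C − 17.1 °C)/3.705×10^-4 = 98500 W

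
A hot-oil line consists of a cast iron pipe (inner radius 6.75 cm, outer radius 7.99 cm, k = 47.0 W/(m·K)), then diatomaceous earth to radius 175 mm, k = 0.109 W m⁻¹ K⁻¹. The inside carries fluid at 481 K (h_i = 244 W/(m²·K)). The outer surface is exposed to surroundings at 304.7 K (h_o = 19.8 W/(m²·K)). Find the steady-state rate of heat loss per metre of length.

Treat each layer as a resistance in series:
  R'_conv,in = 1/(2πr h) = 1/(2π·0.0675·244) = 0.009663 m·K/W
  R'_cast iron = ln(0.0799/0.0675)/(2πk) = 0.1686/(2π·47.0) = 5.711×10^-4 m·K/W
  R'_diatomaceous earth = ln(0.175/0.0799)/(2πk) = 0.7840/(2π·0.109) = 1.145 m·K/W
  R'_conv,out = 1/(2πr h) = 1/(2π·0.175·19.8) = 0.04593 m·K/W
ΣR = 0.009663 + 5.711×10^-4 + 1.145 + 0.04593 = 1.201 m·K/W
Q' = ΔT/ΣR = (481 K − 304.7 K)/1.201 = 147 W/m

Q' = 147 W/m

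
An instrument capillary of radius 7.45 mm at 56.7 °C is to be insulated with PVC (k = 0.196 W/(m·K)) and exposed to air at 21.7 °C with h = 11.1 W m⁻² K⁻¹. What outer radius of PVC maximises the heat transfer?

r_cr = 1.77 cm

For a cylinder, r_cr = k_ins/h = 0.196/11.1 = 0.0177 m = 1.77 cm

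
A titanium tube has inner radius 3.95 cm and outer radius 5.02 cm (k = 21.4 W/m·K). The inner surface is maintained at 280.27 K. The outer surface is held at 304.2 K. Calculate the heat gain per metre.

Q' = 13400 W/m

Q' = 2πk·ΔT/ln(r₂/r₁) = 2π × 21.4 × 23.93 / ln(0.0502/0.0395) = 13400 W/m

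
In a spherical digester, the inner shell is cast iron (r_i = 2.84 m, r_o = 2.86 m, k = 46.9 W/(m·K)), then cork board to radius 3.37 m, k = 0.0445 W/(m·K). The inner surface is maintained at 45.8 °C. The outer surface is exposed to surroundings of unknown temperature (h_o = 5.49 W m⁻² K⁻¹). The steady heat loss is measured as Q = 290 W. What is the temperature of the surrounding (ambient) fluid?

Series resistances:
  R_cast iron = (1/2.84 − 1/2.86)/(4πk) = 0.002462/(4π·46.9) = 4.178×10^-6 K/W
  R_cork board = (1/2.86 − 1/3.37)/(4πk) = 0.05291/(4π·0.0445) = 0.09462 K/W
  R_conv,out = 1/(4πr²h) = 1/(4π·3.37²·5.49) = 0.001276 K/W
ΣR = 0.09591 K/W
ΔT = Q·ΣR = 290 × 0.09591 = 27.81 K
Heat flows outward, so T_out = T_in − ΔT = 45.8 − 27.81 = 18.0 °C

T_out = 18.0 °C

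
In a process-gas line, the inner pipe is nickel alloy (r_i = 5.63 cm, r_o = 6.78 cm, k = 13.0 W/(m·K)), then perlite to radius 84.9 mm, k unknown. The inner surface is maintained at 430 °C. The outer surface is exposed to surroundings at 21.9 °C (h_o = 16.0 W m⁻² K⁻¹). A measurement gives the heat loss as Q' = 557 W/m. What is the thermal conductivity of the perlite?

ΣR = ΔT/Q' = |430 − 21.9|/557 = 0.7327 m·K/W
Known resistances:
  R'_nickel alloy = ln(0.0678/0.0563)/(2πk) = 0.1859/(2π·13.0) = 0.002276 m·K/W
  R'_conv,out = 1/(2πr h) = 1/(2π·0.0849·16.0) = 0.1172 m·K/W
R_perlite = ΣR − ΣR_known = 0.7327 − 0.1195 = 0.6132 m·K/W
ln(r₂/r₁)/(2πk) = 0.6132 ⇒ k = 0.2249/(2π·0.6132) = 0.0584 W/m·K

k = 0.0584 W/m·K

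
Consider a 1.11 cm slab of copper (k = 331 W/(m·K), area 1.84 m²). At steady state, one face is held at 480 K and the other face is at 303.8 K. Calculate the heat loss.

Q = kA·ΔT/L = 331 × 1.84 × |480 K − 303.8 K| / 0.0111 = 9.67×10^6 W

Q = 9.67×10^6 W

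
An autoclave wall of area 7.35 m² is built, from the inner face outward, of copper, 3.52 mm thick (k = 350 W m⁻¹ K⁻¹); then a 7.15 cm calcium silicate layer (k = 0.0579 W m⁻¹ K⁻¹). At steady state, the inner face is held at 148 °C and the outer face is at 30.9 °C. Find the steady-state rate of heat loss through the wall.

Q = 697 W

Series thermal resistances, inner to outer:
  R_copper = L/(kA) = 0.00352/(350·7.35) = 1.368×10^-6 K/W
  R_calcium silicate = L/(kA) = 0.0715/(0.0579·7.35) = 0.1680 K/W
ΣR = 1.368×10^-6 + 0.1680 = 0.1680 K/W
Q = ΔT/ΣR = (148 °C − 30.9 °C)/0.1680 = 697 W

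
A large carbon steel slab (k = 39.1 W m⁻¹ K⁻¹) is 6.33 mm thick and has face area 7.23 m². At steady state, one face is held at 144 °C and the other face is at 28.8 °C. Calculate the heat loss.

Q = 5.14×10^6 W

Q = kA·ΔT/L = 39.1 × 7.23 × |144 °C − 28.8 °C| / 0.00633 = 5.14×10^6 W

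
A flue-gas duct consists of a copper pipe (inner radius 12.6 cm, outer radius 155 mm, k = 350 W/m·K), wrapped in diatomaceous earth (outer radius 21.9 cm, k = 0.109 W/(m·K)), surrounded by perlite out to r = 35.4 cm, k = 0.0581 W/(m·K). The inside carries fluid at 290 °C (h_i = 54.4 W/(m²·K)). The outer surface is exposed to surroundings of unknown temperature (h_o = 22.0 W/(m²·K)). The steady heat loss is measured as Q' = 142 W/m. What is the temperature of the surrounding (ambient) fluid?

Sum the resistances:
  R'_conv,in = 1/(2πr h) = 1/(2π·0.126·54.4) = 0.02322 m·K/W
  R'_copper = ln(0.155/0.126)/(2πk) = 0.2071/(2π·350) = 9.419×10^-5 m·K/W
  R'_diatomaceous earth = ln(0.219/0.155)/(2πk) = 0.3456/(2π·0.109) = 0.5047 m·K/W
  R'_perlite = ln(0.354/0.219)/(2πk) = 0.4802/(2π·0.0581) = 1.315 m·K/W
  R'_conv,out = 1/(2πr h) = 1/(2π·0.354·22.0) = 0.02044 m·K/W
ΣR = 1.864 m·K/W
ΔT = Q'·ΣR = 142 × 1.864 = 264.7 K
Heat flows outward, so T_out = T_in − ΔT = 290 − 264.7 = 25.3 °C

T_out = 25.3 °C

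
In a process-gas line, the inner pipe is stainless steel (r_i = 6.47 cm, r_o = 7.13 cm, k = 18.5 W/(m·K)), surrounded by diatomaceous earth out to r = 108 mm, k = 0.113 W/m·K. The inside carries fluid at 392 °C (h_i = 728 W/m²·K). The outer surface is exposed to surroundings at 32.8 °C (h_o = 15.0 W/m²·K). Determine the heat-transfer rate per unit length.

Q' = 523 W/m

Treat each layer as a resistance in series:
  R'_conv,in = 1/(2πr h) = 1/(2π·0.0647·728) = 0.003379 m·K/W
  R'_stainless steel = ln(0.0713/0.0647)/(2πk) = 0.09714/(2π·18.5) = 8.357×10^-4 m·K/W
  R'_diatomaceous earth = ln(0.108/0.0713)/(2πk) = 0.4152/(2π·0.113) = 0.5848 m·K/W
  R'_conv,out = 1/(2πr h) = 1/(2π·0.108·15.0) = 0.09824 m·K/W
ΣR = 0.003379 + 8.357×10^-4 + 0.5848 + 0.09824 = 0.6873 m·K/W
Q' = ΔT/ΣR = (392 °C − 32.8 °C)/0.6873 = 523 W/m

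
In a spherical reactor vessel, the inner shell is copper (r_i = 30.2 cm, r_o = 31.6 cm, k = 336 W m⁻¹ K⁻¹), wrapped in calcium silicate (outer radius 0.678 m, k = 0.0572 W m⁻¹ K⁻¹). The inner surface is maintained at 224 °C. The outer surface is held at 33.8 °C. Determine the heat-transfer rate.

Q = 80.9 W

Treat each layer as a resistance in series:
  R_copper = (1/0.302 − 1/0.316)/(4πk) = 0.1467/(4π·336) = 3.474×10^-5 K/W
  R_calcium silicate = (1/0.316 − 1/0.678)/(4πk) = 1.690/(4π·0.0572) = 2.351 K/W
ΣR = 3.474×10^-5 + 2.351 = 2.351 K/W
Q = ΔT/ΣR = (224 °C − 33.8 °C)/2.351 = 80.9 W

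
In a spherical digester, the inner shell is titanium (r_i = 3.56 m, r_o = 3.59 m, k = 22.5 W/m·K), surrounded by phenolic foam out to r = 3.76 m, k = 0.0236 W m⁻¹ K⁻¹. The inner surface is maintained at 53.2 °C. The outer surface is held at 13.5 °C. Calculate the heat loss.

Q = 935 W

Treat each layer as a resistance in series:
  R_titanium = (1/3.56 − 1/3.59)/(4πk) = 0.002347/(4π·22.5) = 8.302×10^-6 K/W
  R_phenolic foam = (1/3.59 − 1/3.76)/(4πk) = 0.01259/(4π·0.0236) = 0.04247 K/W
ΣR = 8.302×10^-6 + 0.04247 = 0.04248 K/W
Q = ΔT/ΣR = (53.2 °C − 13.5 °C)/0.04248 = 935 W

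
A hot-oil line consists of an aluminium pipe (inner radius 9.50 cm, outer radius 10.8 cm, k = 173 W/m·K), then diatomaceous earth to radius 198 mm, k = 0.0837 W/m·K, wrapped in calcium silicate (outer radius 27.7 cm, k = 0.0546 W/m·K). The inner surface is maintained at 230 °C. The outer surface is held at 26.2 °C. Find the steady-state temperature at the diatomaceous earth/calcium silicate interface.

Treat each layer as a resistance in series:
  R'_aluminium = ln(0.108/0.0950)/(2πk) = 0.1283/(2π·173) = 1.180×10^-4 m·K/W
  R'_diatomaceous earth = ln(0.198/0.108)/(2πk) = 0.6061/(2π·0.0837) = 1.153 m·K/W
  R'_calcium silicate = ln(0.277/0.198)/(2πk) = 0.3358/(2π·0.0546) = 0.9787 m·K/W
ΣR = 1.180×10^-4 + 1.153 + 0.9787 = 2.132 m·K/W
Q' = ΔT/ΣR = (230 °C − 26.2 °C)/2.132 = 95.59 W/m
From the inner boundary to the diatomaceous earth/calcium silicate interface, ΣR_partial = 1.153 m·K/W.
T_interface = T_in − Q'·ΣR_partial = 230 °C − (95.59)(1.153) = 120 °C

T = 120 °C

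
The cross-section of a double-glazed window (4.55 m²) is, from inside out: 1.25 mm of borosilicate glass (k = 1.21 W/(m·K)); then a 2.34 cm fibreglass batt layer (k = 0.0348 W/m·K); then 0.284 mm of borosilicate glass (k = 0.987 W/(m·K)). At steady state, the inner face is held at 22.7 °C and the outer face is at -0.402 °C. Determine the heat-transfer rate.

Q = 156 W

Treat each layer as a resistance in series:
  R_borosilicate glass = L/(kA) = 0.00125/(1.21·4.55) = 2.270×10^-4 K/W
  R_fibreglass batt = L/(kA) = 0.0234/(0.0348·4.55) = 0.1478 K/W
  R_borosilicate glass = L/(kA) = 2.84×10^-4/(0.987·4.55) = 6.324×10^-5 K/W
ΣR = 2.270×10^-4 + 0.1478 + 6.324×10^-5 = 0.1481 K/W
Q = ΔT/ΣR = (22.7 °C − -0.402 °C)/0.1481 = 156 W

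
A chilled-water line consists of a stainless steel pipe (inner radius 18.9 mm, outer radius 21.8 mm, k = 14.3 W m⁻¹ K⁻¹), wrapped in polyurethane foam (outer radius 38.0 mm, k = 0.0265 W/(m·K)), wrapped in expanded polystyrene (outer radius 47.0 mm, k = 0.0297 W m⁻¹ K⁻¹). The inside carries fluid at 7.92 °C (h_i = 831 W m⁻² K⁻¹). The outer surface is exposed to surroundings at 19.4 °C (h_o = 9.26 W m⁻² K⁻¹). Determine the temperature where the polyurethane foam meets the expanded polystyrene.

T = 15.8 °C

Resistance network (inner→outer):
  R'_conv,in = 1/(2πr h) = 1/(2π·0.0189·831) = 0.01013 m·K/W
  R'_stainless steel = ln(0.0218/0.0189)/(2πk) = 0.1427/(2π·14.3) = 0.001589 m·K/W
  R'_polyurethane foam = ln(0.0380/0.0218)/(2πk) = 0.5557/(2π·0.0265) = 3.337 m·K/W
  R'_expanded polystyrene = ln(0.0470/0.0380)/(2πk) = 0.2126/(2π·0.0297) = 1.139 m·K/W
  R'_conv,out = 1/(2πr h) = 1/(2π·0.0470·9.26) = 0.3657 m·K/W
ΣR = 0.01013 + 0.001589 + 3.337 + 1.139 + 0.3657 = 4.853 m·K/W
Q' = ΔT/ΣR = (7.92 °C − 19.4 °C)/4.853 = -2.366 W/m
From the inner boundary to the polyurethane foam/expanded polystyrene interface, ΣR_partial = 3.349 m·K/W.
T_interface = T_in − Q'·ΣR_partial = 7.92 °C − (-2.366)(3.349) = 15.8 °C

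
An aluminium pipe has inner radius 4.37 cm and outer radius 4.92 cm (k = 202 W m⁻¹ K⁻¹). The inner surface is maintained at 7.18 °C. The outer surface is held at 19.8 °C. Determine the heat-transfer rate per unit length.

Q' = 135 kW/m

Q' = 2πk·ΔT/ln(r₂/r₁) = 2π × 202 × 12.62 / ln(0.0492/0.0437) = 1.35×10^5 W/m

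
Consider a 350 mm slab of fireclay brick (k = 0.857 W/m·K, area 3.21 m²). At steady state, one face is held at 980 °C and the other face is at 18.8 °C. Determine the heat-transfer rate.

Q = 7.55 kW

Q = kA·ΔT/L = 0.857 × 3.21 × |980 °C − 18.8 °C| / 0.350 = 7550 W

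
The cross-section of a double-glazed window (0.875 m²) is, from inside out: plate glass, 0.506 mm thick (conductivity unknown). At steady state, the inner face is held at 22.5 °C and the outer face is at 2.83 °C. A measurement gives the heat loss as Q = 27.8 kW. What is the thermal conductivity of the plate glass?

ΣR = ΔT/Q = |22.5 − 2.83|/27800 = 7.076×10^-4 K/W
L/(kA) = 7.076×10^-4 ⇒ k = 5.06×10^-4/(7.076×10^-4·0.875) = 0.817 W/m·K

k = 0.817 W/m·K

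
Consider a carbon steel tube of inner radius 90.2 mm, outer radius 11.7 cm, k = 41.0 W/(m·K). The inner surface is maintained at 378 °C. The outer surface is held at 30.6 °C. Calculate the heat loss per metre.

Q' = 2πk·ΔT/ln(r₂/r₁) = 2π × 41.0 × 347.4 / ln(0.117/0.0902) = 3.44×10^5 W/m

Q' = 344 kW/m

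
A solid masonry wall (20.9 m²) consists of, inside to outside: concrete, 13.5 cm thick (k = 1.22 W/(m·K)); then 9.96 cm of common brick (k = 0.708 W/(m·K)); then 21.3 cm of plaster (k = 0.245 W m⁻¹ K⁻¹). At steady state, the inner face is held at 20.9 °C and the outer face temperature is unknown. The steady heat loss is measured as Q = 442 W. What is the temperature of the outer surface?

Series resistances:
  R_concrete = L/(kA) = 0.135/(1.22·20.9) = 0.005295 K/W
  R_common brick = L/(kA) = 0.0996/(0.708·20.9) = 0.006731 K/W
  R_plaster = L/(kA) = 0.213/(0.245·20.9) = 0.04160 K/W
ΣR = 0.05362 K/W
ΔT = Q·ΣR = 442 × 0.05362 = 23.70 K
Heat flows outward, so T_out = T_in − ΔT = 20.9 − 23.70 = -2.80 °C

T_out = -2.80 °C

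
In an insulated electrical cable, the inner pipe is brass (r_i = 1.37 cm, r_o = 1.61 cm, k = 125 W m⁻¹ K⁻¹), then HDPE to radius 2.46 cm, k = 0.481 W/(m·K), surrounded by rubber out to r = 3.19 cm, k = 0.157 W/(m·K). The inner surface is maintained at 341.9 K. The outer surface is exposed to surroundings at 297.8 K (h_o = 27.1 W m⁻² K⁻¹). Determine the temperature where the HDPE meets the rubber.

Treat each layer as a resistance in series:
  R'_brass = ln(0.0161/0.0137)/(2πk) = 0.1614/(2π·125) = 2.055×10^-4 m·K/W
  R'_HDPE = ln(0.0246/0.0161)/(2πk) = 0.4239/(2π·0.481) = 0.1403 m·K/W
  R'_rubber = ln(0.0319/0.0246)/(2πk) = 0.2599/(2π·0.157) = 0.2634 m·K/W
  R'_conv,out = 1/(2πr h) = 1/(2π·0.0319·27.1) = 0.1841 m·K/W
ΣR = 2.055×10^-4 + 0.1403 + 0.2634 + 0.1841 = 0.5880 m·K/W
Q' = ΔT/ΣR = (341.9 K − 297.8 K)/0.5880 = 75.00 W/m
From the inner boundary to the HDPE/rubber interface, ΣR_partial = 0.1405 m·K/W.
T_interface = T_in − Q'·ΣR_partial = 341.9 K − (75.00)(0.1405) = 331.4 K

T = 331.4 K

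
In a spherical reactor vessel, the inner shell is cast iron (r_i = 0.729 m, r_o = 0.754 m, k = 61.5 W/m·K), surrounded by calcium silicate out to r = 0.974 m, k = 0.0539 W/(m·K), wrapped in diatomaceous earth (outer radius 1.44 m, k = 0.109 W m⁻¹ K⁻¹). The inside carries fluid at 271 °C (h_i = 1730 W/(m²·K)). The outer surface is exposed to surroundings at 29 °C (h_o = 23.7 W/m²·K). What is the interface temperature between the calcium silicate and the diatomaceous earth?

Resistance network (inner→outer):
  R_conv,in = 1/(4πr²h) = 1/(4π·0.729²·1730) = 8.655×10^-5 K/W
  R_cast iron = (1/0.729 − 1/0.754)/(4πk) = 0.04548/(4π·61.5) = 5.885×10^-5 K/W
  R_calcium silicate = (1/0.754 − 1/0.974)/(4πk) = 0.2996/(4π·0.0539) = 0.4423 K/W
  R_diatomaceous earth = (1/0.974 − 1/1.44)/(4πk) = 0.3322/(4π·0.109) = 0.2426 K/W
  R_conv,out = 1/(4πr²h) = 1/(4π·1.44²·23.7) = 0.001619 K/W
ΣR = 8.655×10^-5 + 5.885×10^-5 + 0.4423 + 0.2426 + 0.001619 = 0.6867 K/W
Q = ΔT/ΣR = (271 °C − 29 °C)/0.6867 = 352.4 W
From the inner boundary to the calcium silicate/diatomaceous earth interface, ΣR_partial = 0.4424 K/W.
T_interface = T_in − Q·ΣR_partial = 271 °C − (352.4)(0.4424) = 115 °C

T = 115 °C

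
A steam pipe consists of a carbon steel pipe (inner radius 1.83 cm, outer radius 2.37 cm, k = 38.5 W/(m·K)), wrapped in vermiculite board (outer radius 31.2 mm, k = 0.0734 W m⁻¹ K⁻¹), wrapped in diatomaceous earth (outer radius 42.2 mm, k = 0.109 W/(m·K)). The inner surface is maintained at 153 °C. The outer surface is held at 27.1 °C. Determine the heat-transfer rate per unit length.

Q' = 121 W/m

Treat each layer as a resistance in series:
  R'_carbon steel = ln(0.0237/0.0183)/(2πk) = 0.2586/(2π·38.5) = 0.001069 m·K/W
  R'_vermiculite board = ln(0.0312/0.0237)/(2πk) = 0.2749/(2π·0.0734) = 0.5962 m·K/W
  R'_diatomaceous earth = ln(0.0422/0.0312)/(2πk) = 0.3020/(2π·0.109) = 0.4410 m·K/W
ΣR = 0.001069 + 0.5962 + 0.4410 = 1.038 m·K/W
Q' = ΔT/ΣR = (153 °C − 27.1 °C)/1.038 = 121 W/m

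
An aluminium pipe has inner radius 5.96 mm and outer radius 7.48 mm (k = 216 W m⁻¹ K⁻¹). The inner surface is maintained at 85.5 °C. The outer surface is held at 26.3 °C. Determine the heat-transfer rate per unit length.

Q' = 2πk·ΔT/ln(r₂/r₁) = 2π × 216 × 59.2 / ln(0.00748/0.00596) = 3.54×10^5 W/m

Q' = 354 kW/m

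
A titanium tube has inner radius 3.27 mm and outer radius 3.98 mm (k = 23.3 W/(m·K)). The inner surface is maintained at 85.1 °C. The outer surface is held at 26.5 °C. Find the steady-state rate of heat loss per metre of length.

Q' = 2πk·ΔT/ln(r₂/r₁) = 2π × 23.3 × 58.6 / ln(0.00398/0.00327) = 43700 W/m

Q' = 43700 W/m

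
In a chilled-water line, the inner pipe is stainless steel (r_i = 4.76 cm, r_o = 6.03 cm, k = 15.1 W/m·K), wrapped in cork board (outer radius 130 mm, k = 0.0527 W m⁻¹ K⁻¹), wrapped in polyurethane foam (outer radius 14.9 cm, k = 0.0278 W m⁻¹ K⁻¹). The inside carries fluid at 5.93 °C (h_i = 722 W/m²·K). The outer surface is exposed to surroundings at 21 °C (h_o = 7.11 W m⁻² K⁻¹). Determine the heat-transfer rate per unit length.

Treat each layer as a resistance in series:
  R'_conv,in = 1/(2πr h) = 1/(2π·0.0476·722) = 0.004631 m·K/W
  R'_stainless steel = ln(0.0603/0.0476)/(2πk) = 0.2365/(2π·15.1) = 0.002493 m·K/W
  R'_cork board = ln(0.130/0.0603)/(2πk) = 0.7682/(2π·0.0527) = 2.320 m·K/W
  R'_polyurethane foam = ln(0.149/0.130)/(2πk) = 0.1364/(2π·0.0278) = 0.7810 m·K/W
  R'_conv,out = 1/(2πr h) = 1/(2π·0.149·7.11) = 0.1502 m·K/W
ΣR = 0.004631 + 0.002493 + 2.320 + 0.7810 + 0.1502 = 3.258 m·K/W
Q' = ΔT/ΣR = (5.93 °C − 21 °C)/3.258 = -4.63 W/m
(Negative Q' ⇒ heat flows inward; heat gain = 4.63 W/m.)

Q' = 4.63 W/m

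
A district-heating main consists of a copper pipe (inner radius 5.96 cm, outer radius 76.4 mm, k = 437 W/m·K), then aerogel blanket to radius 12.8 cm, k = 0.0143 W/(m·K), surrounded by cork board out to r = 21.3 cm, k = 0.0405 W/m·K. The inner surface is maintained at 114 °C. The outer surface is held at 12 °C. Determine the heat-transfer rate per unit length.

Resistance network (inner→outer):
  R'_copper = ln(0.0764/0.0596)/(2πk) = 0.2483/(2π·437) = 9.044×10^-5 m·K/W
  R'_aerogel blanket = ln(0.128/0.0764)/(2πk) = 0.5160/(2π·0.0143) = 5.743 m·K/W
  R'_cork board = ln(0.213/0.128)/(2πk) = 0.5093/(2π·0.0405) = 2.001 m·K/W
ΣR = 9.044×10^-5 + 5.743 + 2.001 = 7.744 m·K/W
Q' = ΔT/ΣR = (114 °C − 12 °C)/7.744 = 13.2 W/m

Q' = 13.2 W/m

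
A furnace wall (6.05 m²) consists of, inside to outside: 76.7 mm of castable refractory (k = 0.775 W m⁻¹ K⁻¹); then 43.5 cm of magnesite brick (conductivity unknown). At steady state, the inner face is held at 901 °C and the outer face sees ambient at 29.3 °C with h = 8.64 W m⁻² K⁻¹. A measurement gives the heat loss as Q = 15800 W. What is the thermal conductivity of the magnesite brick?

ΣR = ΔT/Q = |901 − 29.3|/15800 = 0.05517 K/W
Known resistances:
  R_castable refractory = L/(kA) = 0.0767/(0.775·6.05) = 0.01636 K/W
  R_conv,out = 1/(hA) = 1/(8.64·6.05) = 0.01913 K/W
R_magnesite brick = ΣR − ΣR_known = 0.05517 − 0.03549 = 0.01968 K/W
L/(kA) = 0.01968 ⇒ k = 0.435/(0.01968·6.05) = 3.65 W/m·K

k = 3.65 W/m·K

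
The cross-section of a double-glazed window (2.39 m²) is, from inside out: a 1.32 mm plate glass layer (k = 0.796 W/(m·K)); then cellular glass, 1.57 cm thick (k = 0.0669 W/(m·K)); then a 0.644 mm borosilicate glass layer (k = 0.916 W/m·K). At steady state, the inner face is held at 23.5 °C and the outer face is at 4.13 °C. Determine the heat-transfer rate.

Treat each layer as a resistance in series:
  R_plate glass = L/(kA) = 0.00132/(0.796·2.39) = 6.938×10^-4 K/W
  R_cellular glass = L/(kA) = 0.0157/(0.0669·2.39) = 0.09819 K/W
  R_borosilicate glass = L/(kA) = 6.44×10^-4/(0.916·2.39) = 2.942×10^-4 K/W
ΣR = 6.938×10^-4 + 0.09819 + 2.942×10^-4 = 0.09918 K/W
Q = ΔT/ΣR = (23.5 °C − 4.13 °C)/0.09918 = 195 W

Q = 195 W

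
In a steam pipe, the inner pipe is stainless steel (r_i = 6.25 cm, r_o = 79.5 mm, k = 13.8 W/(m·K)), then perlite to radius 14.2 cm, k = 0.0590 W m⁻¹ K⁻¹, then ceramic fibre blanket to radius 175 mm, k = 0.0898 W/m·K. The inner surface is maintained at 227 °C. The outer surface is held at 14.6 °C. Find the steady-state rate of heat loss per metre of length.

Series thermal resistances, inner to outer:
  R'_stainless steel = ln(0.0795/0.0625)/(2πk) = 0.2406/(2π·13.8) = 0.002775 m·K/W
  R'_perlite = ln(0.142/0.0795)/(2πk) = 0.5801/(2π·0.0590) = 1.565 m·K/W
  R'_ceramic fibre blanket = ln(0.175/0.142)/(2πk) = 0.2090/(2π·0.0898) = 0.3703 m·K/W
ΣR = 0.002775 + 1.565 + 0.3703 = 1.938 m·K/W
Q' = ΔT/ΣR = (227 °C − 14.6 °C)/1.938 = 110 W/m

Q' = 110 W/m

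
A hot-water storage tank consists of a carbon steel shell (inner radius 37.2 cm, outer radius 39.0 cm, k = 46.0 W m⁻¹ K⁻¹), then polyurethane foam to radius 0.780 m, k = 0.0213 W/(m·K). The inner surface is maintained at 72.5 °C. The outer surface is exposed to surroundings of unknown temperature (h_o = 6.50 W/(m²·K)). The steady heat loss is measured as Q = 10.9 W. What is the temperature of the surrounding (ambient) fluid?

T_out = 20.1 °C

Sum the resistances:
  R_carbon steel = (1/0.372 − 1/0.390)/(4πk) = 0.1241/(4π·46.0) = 2.146×10^-4 K/W
  R_polyurethane foam = (1/0.390 − 1/0.780)/(4πk) = 1.282/(4π·0.0213) = 4.790 K/W
  R_conv,out = 1/(4πr²h) = 1/(4π·0.780²·6.50) = 0.02012 K/W
ΣR = 4.810 K/W
ΔT = Q·ΣR = 10.9 × 4.810 = 52.43 K
Heat flows outward, so T_out = T_in − ΔT = 72.5 − 52.43 = 20.1 °C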